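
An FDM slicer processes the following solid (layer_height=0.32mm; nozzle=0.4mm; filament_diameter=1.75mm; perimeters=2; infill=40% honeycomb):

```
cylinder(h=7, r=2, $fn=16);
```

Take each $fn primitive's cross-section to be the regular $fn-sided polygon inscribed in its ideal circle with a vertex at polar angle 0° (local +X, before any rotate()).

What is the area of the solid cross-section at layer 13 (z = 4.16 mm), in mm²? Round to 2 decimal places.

At z = 4.16 mm: the r=2 cylinder contributes a regular 16-gon of circumradius 2 (area = (16/2)·2.000²·sin(360°/16) = 12.25 mm²). Overall, the cross-section is a single solid region. Net area = 12.25 mm².

12.25 mm²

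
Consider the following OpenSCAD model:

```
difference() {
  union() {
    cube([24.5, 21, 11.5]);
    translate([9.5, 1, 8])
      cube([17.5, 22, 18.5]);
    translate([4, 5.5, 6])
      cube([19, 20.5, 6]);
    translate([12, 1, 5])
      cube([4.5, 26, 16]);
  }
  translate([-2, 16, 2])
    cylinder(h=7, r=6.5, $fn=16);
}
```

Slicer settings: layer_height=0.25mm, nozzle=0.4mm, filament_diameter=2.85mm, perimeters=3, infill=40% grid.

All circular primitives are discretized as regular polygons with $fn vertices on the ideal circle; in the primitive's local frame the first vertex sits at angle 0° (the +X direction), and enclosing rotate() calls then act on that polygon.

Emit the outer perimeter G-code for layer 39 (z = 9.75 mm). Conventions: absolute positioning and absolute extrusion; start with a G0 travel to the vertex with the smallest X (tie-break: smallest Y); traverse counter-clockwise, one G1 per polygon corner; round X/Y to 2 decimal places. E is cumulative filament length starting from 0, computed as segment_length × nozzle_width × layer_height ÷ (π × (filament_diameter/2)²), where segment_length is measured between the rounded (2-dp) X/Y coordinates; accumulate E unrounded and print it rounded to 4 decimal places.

G0 X0.00 Y0.00 Z9.75
G1 X24.50 Y0.00 E0.3840
G1 X24.50 Y1.00 E0.3997
G1 X27.00 Y1.00 E0.4389
G1 X27.00 Y23.00 E0.7838
G1 X23.00 Y23.00 E0.8465
G1 X23.00 Y26.00 E0.8935
G1 X16.50 Y26.00 E0.9954
G1 X16.50 Y27.00 E1.0111
G1 X12.00 Y27.00 E1.0816
G1 X12.00 Y26.00 E1.0973
G1 X4.00 Y26.00 E1.2227
G1 X4.00 Y21.00 E1.3011
G1 X0.00 Y21.00 E1.3638
G1 X0.00 Y0.00 E1.6930

At z = 9.75 mm: the 24.5×21 cube contributes its full rectangle; the cube at (9.5, 1) (footprint 17.5×22) is included at this height; the cube at (4, 5.5) is present — its section is the full 19×20.5 rectangle; the 4.5×26 cube at (12, 1) contributes its full rectangle; Taking the union: the regions partially overlap (shared area 734.00 mm²), so overlapping operands fuse into one piece — 1 connected region; the cylinder at (-2, 16) is absent (z outside [2, 9]); Taking the first minus the rest: none of the subtracted shapes is present at this height, so the result so far is unchanged — 1 connected region. The outline is a single polygon with 14 vertices. Extrusion per mm of travel: 0.4 × 0.25 / (π × 1.425²) = 0.015675. Accumulating E over each segment gives final E = 1.6930.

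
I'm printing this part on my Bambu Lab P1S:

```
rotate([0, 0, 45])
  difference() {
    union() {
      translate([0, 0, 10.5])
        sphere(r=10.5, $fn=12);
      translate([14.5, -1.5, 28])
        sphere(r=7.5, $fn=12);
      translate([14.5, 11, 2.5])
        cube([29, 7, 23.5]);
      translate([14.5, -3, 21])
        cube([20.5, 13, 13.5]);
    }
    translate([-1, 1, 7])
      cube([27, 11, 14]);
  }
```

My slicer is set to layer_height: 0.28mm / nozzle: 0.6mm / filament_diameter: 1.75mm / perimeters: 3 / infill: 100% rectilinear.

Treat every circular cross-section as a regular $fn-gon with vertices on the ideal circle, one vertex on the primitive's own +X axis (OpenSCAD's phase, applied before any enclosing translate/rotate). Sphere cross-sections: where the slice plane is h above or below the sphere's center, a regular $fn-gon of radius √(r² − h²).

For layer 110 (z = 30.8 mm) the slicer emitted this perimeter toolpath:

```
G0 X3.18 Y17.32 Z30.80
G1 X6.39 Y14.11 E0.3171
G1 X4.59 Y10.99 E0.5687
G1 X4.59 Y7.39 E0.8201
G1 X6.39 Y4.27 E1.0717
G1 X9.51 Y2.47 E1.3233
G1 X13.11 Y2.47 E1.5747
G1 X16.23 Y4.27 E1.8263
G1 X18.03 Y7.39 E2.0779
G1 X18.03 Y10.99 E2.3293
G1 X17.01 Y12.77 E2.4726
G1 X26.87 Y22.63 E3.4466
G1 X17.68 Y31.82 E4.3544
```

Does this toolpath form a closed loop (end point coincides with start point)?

no

Start point (G0): (3.18, 17.32). End point (last G1): the path does not return to the start — open.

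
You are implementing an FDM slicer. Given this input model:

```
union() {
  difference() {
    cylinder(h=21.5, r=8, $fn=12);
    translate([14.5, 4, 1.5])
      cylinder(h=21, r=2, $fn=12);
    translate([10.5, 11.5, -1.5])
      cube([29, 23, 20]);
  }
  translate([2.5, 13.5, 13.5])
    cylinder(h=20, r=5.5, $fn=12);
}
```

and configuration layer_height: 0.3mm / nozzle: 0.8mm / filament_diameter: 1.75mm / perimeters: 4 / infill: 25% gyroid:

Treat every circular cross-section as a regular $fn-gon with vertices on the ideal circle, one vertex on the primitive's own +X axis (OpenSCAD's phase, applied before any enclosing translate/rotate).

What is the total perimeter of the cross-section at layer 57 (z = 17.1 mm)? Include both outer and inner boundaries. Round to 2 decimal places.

83.86 mm

At z = 17.1 mm: the cylinder: section is a regular 12-gon, circumradius r=8 (perimeter = 2·12·8.000·sin(180°/12) = 49.69 mm); the r=2 cylinder at (14.5, 4) gives a regular 12-gon of circumradius 2 (constant along its height) (perimeter = 2·12·2.000·sin(180°/12) = 12.42 mm); the cube at (10.5, 11.5) is present — its section is the full 29×23 rectangle (perimeter 104.00 mm); Subtracting the remaining from the first: starting from the r=8 cylinder, the r=2 cylinder at (14.5, 4) misses the remaining region (no effect); the 29×23 cube at (10.5, 11.5) misses the remaining region (no effect) — boundary = 49.69 mm; the cylinder at (2.5, 13.5): section is a regular 12-gon, circumradius r=5.5 (perimeter = 2·12·5.500·sin(180°/12) = 34.16 mm); Combining (union): the 2 present regions are separate (no shared area or edge), so areas and boundary lengths simply add and each stays a separate island — boundary = 83.86 mm. Overall, the cross-section has 2 separate islands. Total boundary length (outer) = 83.86 mm.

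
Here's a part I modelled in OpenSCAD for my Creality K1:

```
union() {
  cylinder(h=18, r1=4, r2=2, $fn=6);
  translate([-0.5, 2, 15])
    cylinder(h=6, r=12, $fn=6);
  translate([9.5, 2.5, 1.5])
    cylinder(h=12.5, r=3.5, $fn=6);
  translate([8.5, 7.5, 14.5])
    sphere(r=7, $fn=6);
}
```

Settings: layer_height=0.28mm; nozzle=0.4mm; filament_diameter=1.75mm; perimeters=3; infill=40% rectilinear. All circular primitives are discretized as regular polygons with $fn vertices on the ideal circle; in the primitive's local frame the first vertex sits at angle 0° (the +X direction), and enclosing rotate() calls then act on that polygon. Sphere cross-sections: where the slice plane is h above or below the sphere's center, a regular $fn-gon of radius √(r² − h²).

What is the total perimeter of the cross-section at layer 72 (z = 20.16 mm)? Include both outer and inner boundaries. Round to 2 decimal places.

76.65 mm

At z = 20.16 mm: the cone does not reach this height (z outside [0, 18]); the r=12 cylinder at (-0.5, 2) contributes a regular 6-gon of circumradius 12 (perimeter = 2·6·12.000·sin(180°/6) = 72.00 mm); the cylinder at (9.5, 2.5) is absent (z outside [1.5, 14]); the r=7 sphere at (8.5, 7.5) slices to a regular 6-gon of circumradius 4.119 (√(r²−h²) with h=5.66 from center) (perimeter = 2·6·4.119·sin(180°/6) = 24.71 mm); Combining (union): the regions partially overlap (shared area 20.80 mm²), so the edge portions inside another operand are dropped and the merged outline is re-measured after clipping — boundary = 76.65 mm. Overall, the cross-section is a single solid region. Total boundary length (outer) = 76.65 mm.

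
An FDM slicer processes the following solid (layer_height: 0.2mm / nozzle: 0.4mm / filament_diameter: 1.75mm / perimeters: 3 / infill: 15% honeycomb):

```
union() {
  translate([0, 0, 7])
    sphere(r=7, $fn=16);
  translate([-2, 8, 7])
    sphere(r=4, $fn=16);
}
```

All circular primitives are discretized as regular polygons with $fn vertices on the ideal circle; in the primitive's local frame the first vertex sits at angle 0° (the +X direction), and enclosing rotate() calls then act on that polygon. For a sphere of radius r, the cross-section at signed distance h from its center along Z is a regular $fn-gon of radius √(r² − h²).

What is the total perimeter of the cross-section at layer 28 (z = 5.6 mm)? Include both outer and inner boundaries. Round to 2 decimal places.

At z = 5.6 mm: the sphere: section is a regular 16-gon, circumradius = √(r²−h²) = √(7²−1.4²) = 6.859 (perimeter = 2·16·6.859·sin(180°/16) = 42.82 mm); the r=4 sphere at (-2, 8) slices to a regular 16-gon of circumradius 3.747 (√(r²−h²) with h=1.4 from center) (perimeter = 2·16·3.747·sin(180°/16) = 23.39 mm); Combining (union): the regions partially overlap (shared area 9.17 mm²), so the edge portions inside another operand are dropped and the merged outline is re-measured after clipping — boundary = 52.96 mm. Overall, the cross-section is a single solid region. Total boundary length (outer) = 52.96 mm.

52.96 mm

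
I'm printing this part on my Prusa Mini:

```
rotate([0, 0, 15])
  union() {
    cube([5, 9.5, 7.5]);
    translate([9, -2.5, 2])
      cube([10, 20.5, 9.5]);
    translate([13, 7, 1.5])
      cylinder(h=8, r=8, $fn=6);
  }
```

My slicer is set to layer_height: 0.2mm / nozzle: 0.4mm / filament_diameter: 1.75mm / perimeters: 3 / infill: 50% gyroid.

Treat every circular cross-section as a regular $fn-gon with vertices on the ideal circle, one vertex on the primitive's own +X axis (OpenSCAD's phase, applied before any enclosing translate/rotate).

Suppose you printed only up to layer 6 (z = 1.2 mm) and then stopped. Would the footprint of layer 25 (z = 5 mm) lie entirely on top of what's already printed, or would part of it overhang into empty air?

part overhangs

Compare the two slices. At z = 1.2: the cube is present — its section is the full 5×9.5 rectangle (area 47.50 mm²); the cube at (9, -2.5) does not reach this height (z outside [2, 11.5]); the cylinder at (13, 7) is not intersected at this z (z outside [1.5, 9.5]); Combining (union): only the 5×9.5 cube is present, so the union is just that shape — area = 47.50 mm²; (whole slice rotated 15° about Z — lengths, areas and connectivity unchanged). At z = 5: the 5×9.5 cube contributes its full rectangle (area 47.50 mm²); the 10×20.5 cube at (9, -2.5) contributes its full rectangle (area 205.00 mm²); the r=8 cylinder at (13, 7) contributes a regular 6-gon of circumradius 8 (area = (6/2)·8.000²·sin(360°/6) = 166.28 mm²); Combining (union): the regions partially overlap — summed areas 418.78 mm² minus the doubly-counted overlap 131.64 mm² gives 287.14 mm² — area = 287.14 mm²; (rotated 15° about Z; rotation is an isometry so areas/perimeters/island counts are preserved). Checking containment: at z = 5 the cross-section extends beyond the z = 1.2 cross-section by about 239.64 mm².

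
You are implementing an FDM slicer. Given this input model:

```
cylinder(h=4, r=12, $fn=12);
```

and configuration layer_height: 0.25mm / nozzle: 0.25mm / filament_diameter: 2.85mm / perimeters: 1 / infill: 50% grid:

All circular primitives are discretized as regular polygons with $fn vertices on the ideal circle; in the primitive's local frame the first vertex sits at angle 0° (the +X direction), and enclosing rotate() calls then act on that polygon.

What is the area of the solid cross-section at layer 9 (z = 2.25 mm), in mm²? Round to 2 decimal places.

432.00 mm²

At z = 2.25 mm: the r=12 cylinder contributes a regular 12-gon of circumradius 12 (area = (12/2)·12.000²·sin(360°/12) = 432.00 mm²). Overall, the cross-section is a single solid region. Net area = 432.00 mm².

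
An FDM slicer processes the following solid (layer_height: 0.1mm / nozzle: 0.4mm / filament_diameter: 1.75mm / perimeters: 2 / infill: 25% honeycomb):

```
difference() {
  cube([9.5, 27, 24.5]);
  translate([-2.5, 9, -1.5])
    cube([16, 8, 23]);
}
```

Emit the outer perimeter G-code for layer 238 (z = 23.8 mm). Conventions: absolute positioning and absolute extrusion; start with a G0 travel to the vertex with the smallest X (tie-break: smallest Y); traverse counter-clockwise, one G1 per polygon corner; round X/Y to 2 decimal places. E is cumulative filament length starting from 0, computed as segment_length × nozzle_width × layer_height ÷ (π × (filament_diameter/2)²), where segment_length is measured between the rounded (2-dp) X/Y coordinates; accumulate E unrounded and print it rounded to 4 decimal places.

G0 X0.00 Y0.00 Z23.80
G1 X9.50 Y0.00 E0.1580
G1 X9.50 Y27.00 E0.6070
G1 X0.00 Y27.00 E0.7650
G1 X0.00 Y0.00 E1.2140

At z = 23.8 mm: the 9.5×27 cube contributes its full rectangle; the cube at (-2.5, 9) does not reach this height (z outside [-1.5, 21.5]); After the difference (first − rest): none of the subtracted shapes is present at this height, so the 9.5×27 cube is unchanged — 1 connected region. The outline is a single polygon with 4 vertices. Extrusion per mm of travel: 0.4 × 0.1 / (π × 0.875²) = 0.016630. Accumulating E over each segment gives final E = 1.2140.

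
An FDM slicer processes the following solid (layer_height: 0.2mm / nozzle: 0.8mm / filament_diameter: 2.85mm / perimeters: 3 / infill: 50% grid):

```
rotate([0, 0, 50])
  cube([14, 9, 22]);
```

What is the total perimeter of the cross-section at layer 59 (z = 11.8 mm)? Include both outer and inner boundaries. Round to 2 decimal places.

46.00 mm

At z = 11.8 mm: the cube (footprint 14×9) is included at this height (perimeter 46.00 mm); (rotated 50° about Z; rotation is an isometry so areas/perimeters/island counts are preserved). Overall, the cross-section is a single solid region. Total boundary length (outer) = 46.00 mm.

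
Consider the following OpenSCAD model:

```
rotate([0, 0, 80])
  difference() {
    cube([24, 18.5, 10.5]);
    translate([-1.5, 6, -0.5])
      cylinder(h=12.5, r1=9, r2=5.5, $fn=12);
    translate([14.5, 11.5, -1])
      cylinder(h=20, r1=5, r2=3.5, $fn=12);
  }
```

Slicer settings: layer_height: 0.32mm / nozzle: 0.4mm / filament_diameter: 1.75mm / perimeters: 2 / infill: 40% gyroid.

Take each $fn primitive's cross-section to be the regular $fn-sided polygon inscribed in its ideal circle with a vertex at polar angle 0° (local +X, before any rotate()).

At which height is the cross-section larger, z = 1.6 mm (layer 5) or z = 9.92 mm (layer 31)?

Layer 5 (z = 1.6): the cube is present — its section is the full 24×18.5 rectangle (area 444.00 mm²); the cone at (-1.5, 6) contributes a regular 12-gon of circumradius 8.412 (interpolated between r1=9 and r2=5.5 at t=0.168) (area = (12/2)·8.412²·sin(360°/12) = 212.29 mm²); the cone at (14.5, 11.5): at t=0.130 of its height the radius interpolates to r₁+(r₂−r₁)t = 4.805, giving a regular 12-gon of that circumradius (area = (12/2)·4.805²·sin(360°/12) = 69.26 mm²); Taking the first minus the rest: starting from the 24×18.5 cube (444.00 mm²), the cone at (-1.5, 6) partially overlaps it — only the 76.23 mm² overlap (of its 212.29 mm²) is removed, clipping the outline; the cone at (14.5, 11.5) lies wholly inside it (removes its full 69.26 mm² and its 29.85 mm outline becomes a hole wall) — area = 298.51 mm²; (whole slice rotated 80° about Z — lengths, areas and connectivity unchanged). So its area = 298.51 mm². Layer 31 (z = 9.92): the cube (footprint 24×18.5) is included at this height (area 444.00 mm²); the cone at (-1.5, 6) (r1=9→r2=5.5) has section circumradius 6.082 here — a regular 12-gon (area = (12/2)·6.082²·sin(360°/12) = 110.99 mm²); the cone at (14.5, 11.5): at t=0.546 of its height the radius interpolates to r₁+(r₂−r₁)t = 4.181, giving a regular 12-gon of that circumradius (area = (12/2)·4.181²·sin(360°/12) = 52.44 mm²); Taking the first minus the rest: starting from the 24×18.5 cube (444.00 mm²), the cone at (-1.5, 6) partially overlaps it — only the 37.85 mm² overlap (of its 110.99 mm²) is removed, clipping the outline; the cone at (14.5, 11.5) lies wholly inside it (removes its full 52.44 mm² and its 25.97 mm outline becomes a hole wall) — area = 353.71 mm²; (rotated 80° about Z; rotation is an isometry so areas/perimeters/island counts are preserved). So its area = 353.71 mm². Layer 31 is larger (353.71 vs 298.51 mm²).

layer 31 (z = 9.92 mm)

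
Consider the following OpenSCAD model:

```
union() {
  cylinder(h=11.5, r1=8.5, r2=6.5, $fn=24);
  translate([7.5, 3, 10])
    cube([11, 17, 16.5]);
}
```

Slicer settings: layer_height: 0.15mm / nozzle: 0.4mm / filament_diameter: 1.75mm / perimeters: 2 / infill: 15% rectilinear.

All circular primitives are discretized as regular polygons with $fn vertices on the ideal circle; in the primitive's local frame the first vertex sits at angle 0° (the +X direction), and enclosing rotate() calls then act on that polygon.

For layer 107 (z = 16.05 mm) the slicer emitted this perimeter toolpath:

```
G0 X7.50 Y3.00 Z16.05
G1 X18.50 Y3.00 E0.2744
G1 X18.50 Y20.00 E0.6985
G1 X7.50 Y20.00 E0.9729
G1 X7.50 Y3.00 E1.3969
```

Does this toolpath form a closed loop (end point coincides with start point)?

Start point (G0): (7.50, 3.00). End point (last G1): the path returns to the start — closed.

yes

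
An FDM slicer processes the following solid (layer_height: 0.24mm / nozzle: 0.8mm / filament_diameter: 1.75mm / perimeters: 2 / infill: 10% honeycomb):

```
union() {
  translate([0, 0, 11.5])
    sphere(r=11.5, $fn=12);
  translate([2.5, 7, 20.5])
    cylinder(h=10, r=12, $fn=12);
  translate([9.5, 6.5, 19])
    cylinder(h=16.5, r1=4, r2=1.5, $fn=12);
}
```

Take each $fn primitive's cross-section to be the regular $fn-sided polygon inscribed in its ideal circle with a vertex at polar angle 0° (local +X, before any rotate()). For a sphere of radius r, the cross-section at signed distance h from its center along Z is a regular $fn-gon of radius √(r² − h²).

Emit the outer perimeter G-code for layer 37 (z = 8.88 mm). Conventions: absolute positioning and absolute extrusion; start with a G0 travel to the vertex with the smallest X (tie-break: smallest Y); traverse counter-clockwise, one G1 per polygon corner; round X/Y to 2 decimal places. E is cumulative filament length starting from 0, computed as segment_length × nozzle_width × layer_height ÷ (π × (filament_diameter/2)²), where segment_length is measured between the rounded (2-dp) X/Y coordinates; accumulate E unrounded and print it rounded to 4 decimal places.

G0 X-11.20 Y0.00 Z8.88
G1 X-9.70 Y-5.60 E0.4628
G1 X-5.60 Y-9.70 E0.9256
G1 X0.00 Y-11.20 E1.3884
G1 X5.60 Y-9.70 E1.8512
G1 X9.70 Y-5.60 E2.3140
G1 X11.20 Y0.00 E2.7768
G1 X9.70 Y5.60 E3.2396
G1 X5.60 Y9.70 E3.7024
G1 X0.00 Y11.20 E4.1652
G1 X-5.60 Y9.70 E4.6280
G1 X-9.70 Y5.60 E5.0908
G1 X-11.20 Y0.00 E5.5536

At z = 8.88 mm: the r=11.5 sphere slices to a regular 12-gon of circumradius 11.198 (√(r²−h²) with h=2.62 from center); the cylinder at (2.5, 7) is not intersected at this z (z outside [20.5, 30.5]); the cone at (9.5, 6.5) does not reach this height (z outside [19, 35.5]); Merging all regions: only the r=11.5 sphere is present, so the union is just that shape — 1 connected region. The outline is a single polygon with 12 vertices. Extrusion per mm of travel: 0.8 × 0.24 / (π × 0.875²) = 0.079824. Accumulating E over each segment gives final E = 5.5536.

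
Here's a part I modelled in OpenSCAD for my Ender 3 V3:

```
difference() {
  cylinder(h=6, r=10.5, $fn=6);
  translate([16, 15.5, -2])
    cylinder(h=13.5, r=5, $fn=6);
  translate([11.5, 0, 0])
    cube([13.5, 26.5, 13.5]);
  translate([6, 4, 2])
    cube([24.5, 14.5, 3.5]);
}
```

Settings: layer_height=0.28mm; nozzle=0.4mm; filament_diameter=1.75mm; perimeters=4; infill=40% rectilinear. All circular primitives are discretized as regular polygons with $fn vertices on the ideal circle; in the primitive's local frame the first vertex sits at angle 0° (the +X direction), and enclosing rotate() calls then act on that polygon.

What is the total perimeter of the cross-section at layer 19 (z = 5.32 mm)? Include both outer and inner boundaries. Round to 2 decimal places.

At z = 5.32 mm: the r=10.5 cylinder gives a regular 6-gon of circumradius 10.5 (constant along its height) (perimeter = 2·6·10.500·sin(180°/6) = 63.00 mm); the r=5 cylinder at (16, 15.5) contributes a regular 6-gon of circumradius 5 (perimeter = 2·6·5.000·sin(180°/6) = 30.00 mm); the 13.5×26.5 cube at (11.5, 0) contributes its full rectangle (perimeter 80.00 mm); the cube at (6, 4) is present — its section is the full 24.5×14.5 rectangle (perimeter 78.00 mm); Taking the first minus the rest: starting from the r=10.5 cylinder, the r=5 cylinder at (16, 15.5) misses the remaining region (no effect); the 13.5×26.5 cube at (11.5, 0) misses the remaining region (no effect); the 24.5×14.5 cube at (6, 4) partially overlaps it — only the 4.16 mm² overlap (of its 355.25 mm²) is removed, clipping the outline — boundary = 64.60 mm. Overall, the cross-section is a single solid region. Total boundary length (outer) = 64.60 mm.

64.60 mm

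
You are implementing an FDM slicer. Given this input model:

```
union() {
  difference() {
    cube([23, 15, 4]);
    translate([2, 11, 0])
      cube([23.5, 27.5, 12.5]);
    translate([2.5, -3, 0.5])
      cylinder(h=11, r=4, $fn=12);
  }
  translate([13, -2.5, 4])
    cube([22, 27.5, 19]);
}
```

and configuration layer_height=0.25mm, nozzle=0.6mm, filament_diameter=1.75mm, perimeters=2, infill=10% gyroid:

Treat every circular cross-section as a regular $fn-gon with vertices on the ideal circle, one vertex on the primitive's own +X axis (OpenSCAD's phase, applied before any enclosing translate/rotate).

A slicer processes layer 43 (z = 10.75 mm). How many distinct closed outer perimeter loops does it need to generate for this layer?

At z = 10.75 mm: the cube is not intersected at this z (z outside [0, 4]); the cube at (2, 11) (footprint 23.5×27.5) is included at this height; the r=4 cylinder at (2.5, -3) gives a regular 12-gon of circumradius 4 (constant along its height); Taking the first minus the rest: the first operand is absent here, so nothing remains; the cube at (13, -2.5) (footprint 22×27.5) is included at this height; Combining (union): only the 22×27.5 cube at (13, -2.5) is present, so the union is just that shape — 1 connected region. The result has 1 disconnected region.

1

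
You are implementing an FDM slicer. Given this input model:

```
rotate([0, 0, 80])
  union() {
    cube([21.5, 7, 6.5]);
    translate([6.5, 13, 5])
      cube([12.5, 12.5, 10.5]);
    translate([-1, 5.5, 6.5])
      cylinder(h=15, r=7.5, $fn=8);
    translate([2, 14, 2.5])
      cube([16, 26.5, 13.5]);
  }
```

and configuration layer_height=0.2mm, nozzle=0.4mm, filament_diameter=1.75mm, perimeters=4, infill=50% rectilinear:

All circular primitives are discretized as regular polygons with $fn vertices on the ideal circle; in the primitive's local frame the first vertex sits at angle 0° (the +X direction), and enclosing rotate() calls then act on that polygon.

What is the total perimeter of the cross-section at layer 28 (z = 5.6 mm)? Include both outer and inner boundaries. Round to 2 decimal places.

At z = 5.6 mm: the cube is present — its section is the full 21.5×7 rectangle (perimeter 57.00 mm); the cube at (6.5, 13) (footprint 12.5×12.5) is included at this height (perimeter 50.00 mm); the cylinder at (-1, 5.5) is not intersected at this z (z outside [6.5, 21.5]); the 16×26.5 cube at (2, 14) contributes its full rectangle (perimeter 85.00 mm); Merging all regions: the regions partially overlap (shared area 132.25 mm²), so the edge portions inside another operand are dropped and the merged outline is re-measured after clipping — boundary = 146.00 mm; (whole slice rotated 80° about Z — lengths, areas and connectivity unchanged). Overall, the cross-section has 2 separate islands. Total boundary length (outer) = 146.00 mm.

146.00 mm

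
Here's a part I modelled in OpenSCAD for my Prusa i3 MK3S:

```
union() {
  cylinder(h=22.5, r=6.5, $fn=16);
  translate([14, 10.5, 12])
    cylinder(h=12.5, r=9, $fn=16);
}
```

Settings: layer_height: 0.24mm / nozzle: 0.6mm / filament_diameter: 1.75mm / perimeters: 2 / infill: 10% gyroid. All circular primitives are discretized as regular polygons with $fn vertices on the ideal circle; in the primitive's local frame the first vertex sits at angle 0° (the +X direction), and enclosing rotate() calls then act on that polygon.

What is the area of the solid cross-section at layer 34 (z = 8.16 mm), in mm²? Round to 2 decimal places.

At z = 8.16 mm: the r=6.5 cylinder gives a regular 16-gon of circumradius 6.5 (constant along its height) (area = (16/2)·6.500²·sin(360°/16) = 129.35 mm²); the cylinder at (14, 10.5) does not reach this height (z outside [12, 24.5]); Combining (union): only the r=6.5 cylinder is present, so the union is just that shape — area = 129.35 mm². Overall, the cross-section is a single solid region. Net area = 129.35 mm².

129.35 mm²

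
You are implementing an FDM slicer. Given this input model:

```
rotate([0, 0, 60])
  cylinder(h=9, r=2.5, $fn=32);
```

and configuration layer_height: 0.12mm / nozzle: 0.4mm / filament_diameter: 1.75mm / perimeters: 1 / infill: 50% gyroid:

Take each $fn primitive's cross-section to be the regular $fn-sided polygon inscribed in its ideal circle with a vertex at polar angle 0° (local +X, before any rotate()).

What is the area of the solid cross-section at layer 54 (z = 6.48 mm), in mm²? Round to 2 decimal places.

At z = 6.48 mm: the r=2.5 cylinder gives a regular 32-gon of circumradius 2.5 (constant along its height) (area = (32/2)·2.500²·sin(360°/32) = 19.51 mm²); (rotated 60° about Z; rotation is an isometry so areas/perimeters/island counts are preserved). Overall, the cross-section is a single solid region. Net area = 19.51 mm².

19.51 mm²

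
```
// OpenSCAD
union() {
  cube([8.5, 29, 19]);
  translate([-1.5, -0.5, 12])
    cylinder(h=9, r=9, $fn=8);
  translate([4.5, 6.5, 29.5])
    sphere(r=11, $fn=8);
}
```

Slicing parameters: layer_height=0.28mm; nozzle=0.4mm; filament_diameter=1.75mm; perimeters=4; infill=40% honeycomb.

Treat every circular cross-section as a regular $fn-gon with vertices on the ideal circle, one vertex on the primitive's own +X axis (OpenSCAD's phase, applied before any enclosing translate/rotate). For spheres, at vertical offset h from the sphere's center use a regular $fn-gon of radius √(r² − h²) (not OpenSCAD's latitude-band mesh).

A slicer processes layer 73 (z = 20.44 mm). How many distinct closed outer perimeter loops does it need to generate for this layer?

1

At z = 20.44 mm: the cube does not reach this height (z outside [0, 19]); the cylinder at (-1.5, -0.5): section is a regular 8-gon, circumradius r=9; the r=11 sphere at (4.5, 6.5) contributes a regular 8-gon of circumradius √(11²−9.06²) = 6.238; Merging all regions: the regions partially overlap (shared area 39.06 mm²), so overlapping operands fuse into one piece — 1 connected region. The result has 1 disconnected region.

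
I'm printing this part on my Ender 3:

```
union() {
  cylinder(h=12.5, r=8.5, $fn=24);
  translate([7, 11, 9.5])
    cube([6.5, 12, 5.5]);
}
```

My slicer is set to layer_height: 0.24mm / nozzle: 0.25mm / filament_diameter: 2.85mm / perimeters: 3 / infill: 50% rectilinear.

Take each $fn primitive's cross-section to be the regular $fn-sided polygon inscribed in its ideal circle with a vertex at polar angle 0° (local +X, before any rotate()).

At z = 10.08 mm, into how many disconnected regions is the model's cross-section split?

At z = 10.08 mm: the r=8.5 cylinder gives a regular 24-gon of circumradius 8.5 (constant along its height); the cube at (7, 11) is present — its section is the full 6.5×12 rectangle; Merging all regions: the 2 present regions are separate (no shared area or edge), so areas and boundary lengths simply add and each stays a separate island — 2 connected regions. The result has 2 disconnected regions.

2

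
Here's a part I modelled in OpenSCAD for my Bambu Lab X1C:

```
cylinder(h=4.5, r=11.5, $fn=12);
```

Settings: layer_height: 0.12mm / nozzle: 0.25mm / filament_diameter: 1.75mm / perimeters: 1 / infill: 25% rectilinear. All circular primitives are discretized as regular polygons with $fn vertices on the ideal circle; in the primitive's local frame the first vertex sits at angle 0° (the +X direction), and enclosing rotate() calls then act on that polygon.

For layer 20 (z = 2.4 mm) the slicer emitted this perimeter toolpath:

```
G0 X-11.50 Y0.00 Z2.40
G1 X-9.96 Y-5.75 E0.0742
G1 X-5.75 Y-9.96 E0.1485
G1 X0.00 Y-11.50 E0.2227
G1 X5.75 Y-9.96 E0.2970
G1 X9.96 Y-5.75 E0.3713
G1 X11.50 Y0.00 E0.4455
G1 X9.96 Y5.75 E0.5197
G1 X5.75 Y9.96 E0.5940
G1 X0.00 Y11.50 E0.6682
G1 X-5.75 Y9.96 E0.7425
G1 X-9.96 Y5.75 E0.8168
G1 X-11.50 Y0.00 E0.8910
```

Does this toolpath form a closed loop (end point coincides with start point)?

Start point (G0): (-11.50, 0.00). End point (last G1): the path returns to the start — closed.

yes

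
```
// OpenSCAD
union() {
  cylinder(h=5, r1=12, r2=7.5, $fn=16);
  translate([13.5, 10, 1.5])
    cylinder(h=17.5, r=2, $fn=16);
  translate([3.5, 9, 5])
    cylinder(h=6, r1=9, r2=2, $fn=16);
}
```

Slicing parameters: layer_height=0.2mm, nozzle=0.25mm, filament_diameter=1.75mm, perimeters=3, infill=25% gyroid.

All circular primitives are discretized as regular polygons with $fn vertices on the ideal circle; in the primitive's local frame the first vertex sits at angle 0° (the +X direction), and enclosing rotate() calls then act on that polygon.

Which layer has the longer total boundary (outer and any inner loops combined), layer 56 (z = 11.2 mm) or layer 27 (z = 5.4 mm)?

Layer 56 (z = 11.2): the cone is absent (z outside [0, 5]); the r=2 cylinder at (13.5, 10) gives a regular 16-gon of circumradius 2 (constant along its height) (perimeter = 2·16·2.000·sin(180°/16) = 12.49 mm); the cone at (3.5, 9) is not intersected at this z (z outside [5, 11]); Taking the union: only the r=2 cylinder at (13.5, 10) is present, so the union is just that shape — boundary = 12.49 mm. So its perimeter = 12.49 mm. Layer 27 (z = 5.4): the cone does not reach this height (z outside [0, 5]); the r=2 cylinder at (13.5, 10) contributes a regular 16-gon of circumradius 2 (perimeter = 2·16·2.000·sin(180°/16) = 12.49 mm); the cone at (3.5, 9) contributes a regular 16-gon of circumradius 8.533 (interpolated between r1=9 and r2=2 at t=0.067) (perimeter = 2·16·8.533·sin(180°/16) = 53.27 mm); Merging all regions: the regions partially overlap (shared area 0.49 mm²), so the edge portions inside another operand are dropped and the merged outline is re-measured after clipping — boundary = 61.46 mm. So its perimeter = 61.46 mm. Layer 27 is larger (61.46 vs 12.49 mm).

layer 27 (z = 5.4 mm)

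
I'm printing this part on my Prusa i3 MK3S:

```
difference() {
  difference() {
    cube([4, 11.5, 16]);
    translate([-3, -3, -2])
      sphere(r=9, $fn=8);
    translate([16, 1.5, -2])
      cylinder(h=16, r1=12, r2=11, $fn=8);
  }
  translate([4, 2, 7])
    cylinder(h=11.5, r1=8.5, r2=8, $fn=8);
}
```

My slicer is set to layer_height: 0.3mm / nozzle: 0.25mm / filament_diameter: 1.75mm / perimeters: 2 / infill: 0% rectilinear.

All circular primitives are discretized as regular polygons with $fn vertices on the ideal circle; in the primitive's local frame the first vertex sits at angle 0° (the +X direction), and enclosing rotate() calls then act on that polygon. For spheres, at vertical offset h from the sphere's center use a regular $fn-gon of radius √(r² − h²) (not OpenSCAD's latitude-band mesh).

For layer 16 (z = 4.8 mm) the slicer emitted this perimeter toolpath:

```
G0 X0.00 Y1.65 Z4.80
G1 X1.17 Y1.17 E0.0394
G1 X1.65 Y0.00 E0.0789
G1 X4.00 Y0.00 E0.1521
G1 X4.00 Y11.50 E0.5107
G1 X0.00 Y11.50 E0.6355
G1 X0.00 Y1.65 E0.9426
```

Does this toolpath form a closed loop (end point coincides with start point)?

yes

Start point (G0): (0.00, 1.65). End point (last G1): the path returns to the start — closed.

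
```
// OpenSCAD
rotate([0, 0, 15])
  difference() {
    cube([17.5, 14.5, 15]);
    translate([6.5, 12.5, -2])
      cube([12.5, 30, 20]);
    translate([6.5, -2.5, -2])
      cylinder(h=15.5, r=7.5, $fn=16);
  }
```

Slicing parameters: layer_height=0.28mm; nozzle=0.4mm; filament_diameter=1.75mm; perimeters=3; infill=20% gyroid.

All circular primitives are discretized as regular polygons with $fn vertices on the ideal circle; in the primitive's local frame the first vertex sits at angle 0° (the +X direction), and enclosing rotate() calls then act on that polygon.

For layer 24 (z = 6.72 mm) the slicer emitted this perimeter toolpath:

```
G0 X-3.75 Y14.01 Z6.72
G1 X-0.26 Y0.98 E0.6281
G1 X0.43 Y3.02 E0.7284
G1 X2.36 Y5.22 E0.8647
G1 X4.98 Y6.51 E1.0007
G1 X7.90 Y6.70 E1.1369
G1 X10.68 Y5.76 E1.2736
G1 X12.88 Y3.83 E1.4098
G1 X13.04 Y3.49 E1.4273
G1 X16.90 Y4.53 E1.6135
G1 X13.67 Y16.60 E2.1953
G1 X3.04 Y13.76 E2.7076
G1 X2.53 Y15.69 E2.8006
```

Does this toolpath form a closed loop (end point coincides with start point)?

Start point (G0): (-3.75, 14.01). End point (last G1): the path does not return to the start — open.

no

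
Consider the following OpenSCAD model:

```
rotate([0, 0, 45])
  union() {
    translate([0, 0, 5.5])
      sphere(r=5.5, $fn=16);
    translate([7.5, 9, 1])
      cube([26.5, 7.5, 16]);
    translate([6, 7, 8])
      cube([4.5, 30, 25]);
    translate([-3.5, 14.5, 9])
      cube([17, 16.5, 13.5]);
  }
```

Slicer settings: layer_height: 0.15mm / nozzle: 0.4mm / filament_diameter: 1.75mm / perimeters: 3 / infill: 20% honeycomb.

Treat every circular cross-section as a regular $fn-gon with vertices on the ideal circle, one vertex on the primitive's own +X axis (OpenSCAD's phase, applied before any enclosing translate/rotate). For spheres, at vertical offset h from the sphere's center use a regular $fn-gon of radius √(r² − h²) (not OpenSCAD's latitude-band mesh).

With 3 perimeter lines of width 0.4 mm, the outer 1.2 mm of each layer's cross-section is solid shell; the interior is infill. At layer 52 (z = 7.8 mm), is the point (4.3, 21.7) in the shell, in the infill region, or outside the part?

At z = 7.8 mm: the sphere: section is a regular 16-gon, circumradius = √(r²−h²) = √(5.5²−2.3²) = 4.996; the cube at (7.5, 9) (footprint 26.5×7.5) is included at this height; the cube at (6, 7) is absent (z outside [8, 33]); the cube at (-3.5, 14.5) is not intersected at this z (z outside [9, 22.5]); Merging all regions: the 2 present regions are separate (no shared area or edge), so areas and boundary lengths simply add and each stays a separate island — 2 connected regions; (whole slice rotated 45° about Z — lengths, areas and connectivity unchanged). Overall, the cross-section has 2 separate islands. Undo the 45° rotation: the query point maps to (18.385, 12.304) in the un-rotated model frame. The nearest boundary edge runs (34.00, 9.00)→(7.50, 9.00); distance from the point to it = 3.30 mm. (Shell/infill is judged within the island containing the point — the largest one.) The point is inside the cross-section and 3.30 mm from the nearest boundary — more than the 1.2 mm shell width (3 × 0.4), so it's in the infill interior.

infill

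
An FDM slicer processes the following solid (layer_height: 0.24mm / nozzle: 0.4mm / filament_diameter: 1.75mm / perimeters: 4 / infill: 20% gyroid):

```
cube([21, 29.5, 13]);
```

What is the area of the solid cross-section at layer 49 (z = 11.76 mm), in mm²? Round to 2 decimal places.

619.50 mm²

At z = 11.76 mm: the 21×29.5 cube contributes its full rectangle (area 619.50 mm²). Overall, the cross-section is a single solid region. Net area = 619.50 mm².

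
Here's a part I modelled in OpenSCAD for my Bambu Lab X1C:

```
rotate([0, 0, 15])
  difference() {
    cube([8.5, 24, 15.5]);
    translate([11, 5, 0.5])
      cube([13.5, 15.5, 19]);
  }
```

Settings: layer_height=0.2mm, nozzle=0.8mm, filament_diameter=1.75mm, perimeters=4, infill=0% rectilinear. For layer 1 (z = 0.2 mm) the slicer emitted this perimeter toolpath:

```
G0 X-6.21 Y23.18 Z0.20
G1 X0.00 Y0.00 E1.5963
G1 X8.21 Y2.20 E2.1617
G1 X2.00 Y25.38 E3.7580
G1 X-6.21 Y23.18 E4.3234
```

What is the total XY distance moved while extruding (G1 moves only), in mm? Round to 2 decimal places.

64.99 mm

Sum the Euclidean lengths of each G1 segment: total = 64.99 mm.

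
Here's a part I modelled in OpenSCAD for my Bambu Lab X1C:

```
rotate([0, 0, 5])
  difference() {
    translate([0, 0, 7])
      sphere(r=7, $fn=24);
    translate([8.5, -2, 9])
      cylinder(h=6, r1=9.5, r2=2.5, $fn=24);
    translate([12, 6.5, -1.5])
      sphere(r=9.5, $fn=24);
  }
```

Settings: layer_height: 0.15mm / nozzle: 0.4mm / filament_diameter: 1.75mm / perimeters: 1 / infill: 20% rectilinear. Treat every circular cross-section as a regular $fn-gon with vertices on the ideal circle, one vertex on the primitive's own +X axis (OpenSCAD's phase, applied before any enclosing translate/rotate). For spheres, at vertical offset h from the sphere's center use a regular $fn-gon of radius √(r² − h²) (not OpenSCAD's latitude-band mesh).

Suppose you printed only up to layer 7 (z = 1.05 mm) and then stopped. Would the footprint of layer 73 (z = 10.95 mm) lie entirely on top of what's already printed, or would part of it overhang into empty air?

Compare the two slices. At z = 1.05: the r=7 sphere contributes a regular 24-gon of circumradius √(7²−5.95²) = 3.687 (area = (24/2)·3.687²·sin(360°/24) = 42.23 mm²); the cone at (8.5, -2) does not reach this height (z outside [9, 15]); the r=9.5 sphere at (12, 6.5) slices to a regular 24-gon of circumradius 9.151 (√(r²−h²) with h=2.55 from center) (area = (24/2)·9.151²·sin(360°/24) = 260.11 mm²); Subtracting the remaining from the first: starting from the r=7 sphere (42.23 mm²), the r=9.5 sphere at (12, 6.5) misses the remaining region (no effect) — area = 42.23 mm²; (rotated 5° about Z; rotation is an isometry so areas/perimeters/island counts are preserved). At z = 10.95: the r=7 sphere slices to a regular 24-gon of circumradius 5.779 (√(r²−h²) with h=3.95 from center) (area = (24/2)·5.779²·sin(360°/24) = 103.73 mm²); the cone at (8.5, -2): at t=0.325 of its height the radius interpolates to r₁+(r₂−r₁)t = 7.225, giving a regular 24-gon of that circumradius (area = (24/2)·7.225²·sin(360°/24) = 162.13 mm²); the sphere at (12, 6.5) is absent (|z−center|=12.450 > r=9.5); After the difference (first − rest): starting from the r=7 sphere (103.73 mm²), the cone at (8.5, -2) partially overlaps it — only the 27.40 mm² overlap (of its 162.13 mm²) is removed, clipping the outline — area = 76.32 mm²; (rotated 5° about Z; rotation is an isometry so areas/perimeters/island counts are preserved). Checking containment: at z = 10.95 the cross-section extends beyond the z = 1.05 cross-section by about 42.72 mm².

part overhangs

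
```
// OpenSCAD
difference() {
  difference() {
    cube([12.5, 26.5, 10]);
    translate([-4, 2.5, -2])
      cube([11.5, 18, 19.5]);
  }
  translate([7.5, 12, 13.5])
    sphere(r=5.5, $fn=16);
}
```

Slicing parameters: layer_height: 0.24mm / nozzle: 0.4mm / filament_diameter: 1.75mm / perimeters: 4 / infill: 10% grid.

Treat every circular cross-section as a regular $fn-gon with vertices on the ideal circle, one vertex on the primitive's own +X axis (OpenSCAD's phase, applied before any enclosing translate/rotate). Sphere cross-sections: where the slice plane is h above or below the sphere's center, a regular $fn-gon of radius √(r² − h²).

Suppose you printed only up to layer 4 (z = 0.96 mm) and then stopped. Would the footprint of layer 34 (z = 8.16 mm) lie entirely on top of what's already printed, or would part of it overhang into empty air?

Compare the two slices. At z = 0.96: the cube is present — its section is the full 12.5×26.5 rectangle (area 331.25 mm²); the cube at (-4, 2.5) is present — its section is the full 11.5×18 rectangle (area 207.00 mm²); After the difference (first − rest): starting from the 12.5×26.5 cube (331.25 mm²), the 11.5×18 cube at (-4, 2.5) partially overlaps it — only the 135.00 mm² overlap (of its 207.00 mm²) is removed, clipping the outline — area = 196.25 mm²; the sphere at (7.5, 12) is not intersected at this z (|z−center|=12.540 > r=5.5); Taking the first minus the rest: none of the subtracted shapes is present at this height, so the result so far is unchanged — area = 196.25 mm². At z = 8.16: the 12.5×26.5 cube contributes its full rectangle (area 331.25 mm²); the 11.5×18 cube at (-4, 2.5) contributes its full rectangle (area 207.00 mm²); Subtracting the remaining from the first: starting from the 12.5×26.5 cube (331.25 mm²), the 11.5×18 cube at (-4, 2.5) partially overlaps it — only the 135.00 mm² overlap (of its 207.00 mm²) is removed, clipping the outline — area = 196.25 mm²; the r=5.5 sphere at (7.5, 12) contributes a regular 16-gon of circumradius √(5.5²−5.34²) = 1.317 (area = (16/2)·1.317²·sin(360°/16) = 5.31 mm²); Subtracting the remaining from the first: starting from the result so far (196.25 mm²), the r=5.5 sphere at (7.5, 12) partially overlaps it — only the 2.65 mm² overlap (of its 5.31 mm²) is removed, clipping the outline — area = 193.60 mm². Checking containment: the cross-section at z = 8.16 is a subset of the cross-section at z = 0.96.

entirely on top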